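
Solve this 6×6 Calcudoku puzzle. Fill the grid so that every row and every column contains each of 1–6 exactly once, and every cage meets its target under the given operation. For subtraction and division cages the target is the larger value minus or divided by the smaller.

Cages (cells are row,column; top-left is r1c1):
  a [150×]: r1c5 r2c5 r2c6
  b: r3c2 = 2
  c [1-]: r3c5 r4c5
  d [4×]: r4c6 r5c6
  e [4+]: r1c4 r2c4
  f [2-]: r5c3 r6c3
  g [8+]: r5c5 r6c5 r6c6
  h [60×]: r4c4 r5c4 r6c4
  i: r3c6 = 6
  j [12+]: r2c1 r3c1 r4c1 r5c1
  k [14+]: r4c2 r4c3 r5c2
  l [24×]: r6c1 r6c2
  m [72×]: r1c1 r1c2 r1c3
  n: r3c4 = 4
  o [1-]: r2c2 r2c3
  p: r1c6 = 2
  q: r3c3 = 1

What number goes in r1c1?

3

Cage a has product 150, which forces r1c5 = 5.
Cage p is given, leaving r1c6 = 2.
Cage a needs product 150, so r2c5 = 6.
The 3 cells of cage a must have product 150, so r2c6 = 5.
Cage b is given, leaving r3c2 = 2.
Q is a freebie, so r3c3 = 1.
Cage n is a single given cell; hence r3c4 = 4.
Row 3 now contains 4, which forces r3c5 = 3.
I is a freebie, leaving r3c6 = 6.
Row 3 already has 6, which forces r3c1 = 5.
Cage g has sum 8, so r6c6 = 3.
Row 1 needs a 1, and only r1c4 is open for it.
Column 4 now contains 1; hence r2c4 = 3.
Cage o's pair has difference 1; hence r2c2 = 1.
The two cells of cage o must have difference 1, so r2c3 = 2.
Row 2 now contains 2, so r2c1 = 4.
Column 1 already has 4, leaving r6c1 = 6.
Row 6 now contains 6, which forces r6c2 = 4.
Row 6 already has 4, leaving r6c3 = 5.
Row 6 now contains 5, leaving r6c4 = 2.
Row 6 already has 4, leaving r6c5 = 1.
6 is placed in column 1; hence r1c1 = 3.
Cage m has product 72; hence r1c2 = 6.
Cage m needs product 72, leaving r1c3 = 4.
Cage f's pair has difference 2, leaving r5c3 = 3.
1 is placed in column 5, leaving r5c5 = 4.
4 is placed in row 5, so r5c6 = 1.
Cage j has sum 12, leaving r4c1 = 1.
Cage k needs sum 14, leaving r4c2 = 3.
Column 3 already has 3, leaving r4c3 = 6.
Row 4 now contains 6; hence r4c4 = 5.
Column 5 already has 4, so r4c5 = 2.
1 is placed in column 6, leaving r4c6 = 4.
Row 5 already has 1, leaving r5c1 = 2.
Row 5 already has 3, so r5c2 = 5.
Column 4 now contains 5, so r5c4 = 6.
Filled in: 3 6 4 1 5 2 / 4 1 2 3 6 5 / 5 2 1 4 3 6 / 1 3 6 5 2 4 / 2 5 3 6 4 1 / 6 4 5 2 1 3.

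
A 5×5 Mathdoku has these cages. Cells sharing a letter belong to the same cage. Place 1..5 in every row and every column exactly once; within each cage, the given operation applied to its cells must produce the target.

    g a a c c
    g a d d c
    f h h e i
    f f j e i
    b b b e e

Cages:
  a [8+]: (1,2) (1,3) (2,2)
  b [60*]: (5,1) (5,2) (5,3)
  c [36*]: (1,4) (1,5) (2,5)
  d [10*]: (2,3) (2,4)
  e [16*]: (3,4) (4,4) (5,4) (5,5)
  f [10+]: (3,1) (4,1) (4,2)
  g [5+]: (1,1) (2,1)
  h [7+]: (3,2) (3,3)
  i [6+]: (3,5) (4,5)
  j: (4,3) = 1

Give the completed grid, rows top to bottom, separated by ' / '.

Cage c needs product 36, so (1,4) = 3.
The 3 cells of cage c must have product 36, leaving (1,5) = 4.
Cage c has product 36, leaving (2,5) = 3.
Cage j is given, which forces (4,3) = 1.
Cage e has product 16, leaving (5,5) = 2.
The two cells of cage g must have sum 5, leaving (1,1) = 1.
Cage g needs two cells with sum 5, so (2,1) = 4.
Cage i needs two cells with sum 6, leaving (3,5) = 1.
Column 5 now contains 2, which forces (4,5) = 5.
The 3 cells of cage a must have sum 8, leaving (2,2) = 1.
Cage f needs sum 10; hence (3,1) = 5.
Column 1 already has 5, leaving (5,1) = 3.
The 4 cells of cage e must have product 16; hence (5,4) = 1.
Column 1 now contains 3, which forces (4,1) = 2.
Cage f has sum 10, leaving (4,2) = 3.
Row 4 already has 2, which forces (4,4) = 4.
3 is placed in column 2, leaving (3,2) = 4.
Cage h's pair has sum 7, which forces (3,3) = 3.
4 is placed in column 4, which forces (3,4) = 2.
Column 2 already has 4, so (5,2) = 5.
Row 5 now contains 5, which forces (5,3) = 4.
5 is placed in column 2, so (1,2) = 2.
Cage a needs sum 8, so (1,3) = 5.
Cage d's pair has product 10; hence (2,3) = 2.
Column 4 now contains 2, which forces (2,4) = 5.

1 2 5 3 4 / 4 1 2 5 3 / 5 4 3 2 1 / 2 3 1 4 5 / 3 5 4 1 2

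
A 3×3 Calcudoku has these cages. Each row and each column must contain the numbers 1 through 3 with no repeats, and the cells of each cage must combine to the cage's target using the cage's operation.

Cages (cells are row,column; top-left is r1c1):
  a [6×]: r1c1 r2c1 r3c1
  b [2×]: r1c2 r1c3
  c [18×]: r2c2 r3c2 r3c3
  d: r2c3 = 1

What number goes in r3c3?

3

Cage c has product 18, so r2c2 = 3.
Cage d is a single given cell, which forces r2c3 = 1.
The 3 cells of cage c must have product 18, leaving r3c2 = 2.
Cage c has product 18, which forces r3c3 = 3.
Cage a needs product 6, leaving r1c1 = 3.
2 is placed in column 2, which forces r1c2 = 1.
Column 3 now contains 1, leaving r1c3 = 2.
1 is placed in row 2, which forces r2c1 = 2.
3 is placed in row 3, leaving r3c1 = 1.
Completed grid: 3 1 2 / 2 3 1 / 1 2 3.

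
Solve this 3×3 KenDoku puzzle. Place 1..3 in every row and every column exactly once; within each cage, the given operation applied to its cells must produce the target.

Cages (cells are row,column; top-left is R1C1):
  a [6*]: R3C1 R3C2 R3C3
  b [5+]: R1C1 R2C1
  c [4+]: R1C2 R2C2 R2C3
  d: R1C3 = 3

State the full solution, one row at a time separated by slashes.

2 1 3 / 3 2 1 / 1 3 2

Cage c needs sum 4, leaving R1C2 = 1.
D is a freebie; hence R1C3 = 3.
Cage c needs sum 4, leaving R2C2 = 2.
The 3 cells of cage c must have sum 4, so R2C3 = 1.
Column 2 already has 2, leaving R3C2 = 3.
Column 3 now contains 1; hence R3C3 = 2.
Row 1 now contains 3; hence R1C1 = 2.
Row 2 now contains 2; hence R2C1 = 3.
Row 3 already has 2; hence R3C1 = 1.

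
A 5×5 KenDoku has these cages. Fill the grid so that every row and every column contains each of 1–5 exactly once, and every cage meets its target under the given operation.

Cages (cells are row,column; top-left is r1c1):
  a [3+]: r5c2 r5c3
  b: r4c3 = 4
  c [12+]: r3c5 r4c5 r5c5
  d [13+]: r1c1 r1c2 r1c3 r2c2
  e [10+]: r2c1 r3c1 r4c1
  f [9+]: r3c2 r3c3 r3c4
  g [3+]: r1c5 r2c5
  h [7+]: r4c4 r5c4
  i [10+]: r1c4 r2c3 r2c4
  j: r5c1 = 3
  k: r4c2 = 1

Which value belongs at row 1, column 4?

4

Cage k is given, so r4c2 = 1.
Cage b is a single given cell, leaving r4c3 = 4.
Cage j is given; hence r5c1 = 3.
Column 2 now contains 1, leaving r5c2 = 2.
Row 5 now contains 2, which forces r5c3 = 1.
The 3 cells of cage e must have sum 10, which forces r4c1 = 5.
5 is placed in row 4, leaving r4c5 = 3.
Row 4 already has 3, which forces r4c4 = 2.
Cage h needs two cells with sum 7, so r5c4 = 5.
5 is placed in row 5, leaving r5c5 = 4.
Column 5 now contains 4, leaving r3c5 = 5.
The 3 cells of cage f must have sum 9, which forces r3c3 = 2.
In row 2, 2 can only go at r2c5, so r2c5 = 2.
Column 5 now contains 2, leaving r1c5 = 1.
Row 1 already has 1, so r1c1 = 2.
The 4 cells of cage d must have sum 13, which forces r1c2 = 5.
Cage d needs sum 13, leaving r1c3 = 3.
Row 1 now contains 3; hence r1c4 = 4.
Cage d has sum 13, so r2c2 = 3.
3 is placed in column 3, which forces r2c3 = 5.
Column 4 now contains 4; hence r2c4 = 1.
3 is placed in column 2; hence r3c2 = 4.
Column 4 now contains 4; hence r3c4 = 3.
Row 2 already has 1, so r2c1 = 4.
Row 3 already has 4, leaving r3c1 = 1.
The full grid is 2 5 3 4 1 / 4 3 5 1 2 / 1 4 2 3 5 / 5 1 4 2 3 / 3 2 1 5 4.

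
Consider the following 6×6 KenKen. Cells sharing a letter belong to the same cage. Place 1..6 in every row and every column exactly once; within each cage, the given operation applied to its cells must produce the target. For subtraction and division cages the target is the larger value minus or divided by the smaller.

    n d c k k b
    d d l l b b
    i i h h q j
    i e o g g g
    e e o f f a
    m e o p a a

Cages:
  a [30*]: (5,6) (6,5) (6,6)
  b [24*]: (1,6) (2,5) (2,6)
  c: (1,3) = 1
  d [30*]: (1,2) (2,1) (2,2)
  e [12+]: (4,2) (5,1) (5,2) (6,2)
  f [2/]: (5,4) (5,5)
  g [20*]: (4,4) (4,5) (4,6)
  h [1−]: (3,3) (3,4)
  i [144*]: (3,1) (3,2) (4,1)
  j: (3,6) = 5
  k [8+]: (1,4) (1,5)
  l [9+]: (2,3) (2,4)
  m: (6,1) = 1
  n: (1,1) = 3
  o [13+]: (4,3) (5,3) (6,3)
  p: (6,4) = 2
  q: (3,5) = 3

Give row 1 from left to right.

3 5 1 6 2 4

Cage n is given, which forces (1,1) = 3.
Cage c is a single given cell, leaving (1,3) = 1.
Cage i needs product 144; hence (3,1) = 4.
The 3 cells of cage i must have product 144, leaving (3,2) = 6.
Q is a freebie, which forces (3,5) = 3.
J is a freebie, leaving (3,6) = 5.
Cage i needs product 144, so (4,1) = 6.
Cage m is a single given cell, which forces (6,1) = 1.
Cage p is a single given cell, so (6,4) = 2.
Cage k's pair has sum 8, so (1,4) = 6.
The two cells of cage k must have sum 8; hence (1,5) = 2.
2 is placed in row 1, leaving (1,6) = 4.
Cage d has product 30; hence (2,2) = 3.
Row 3 now contains 5, leaving (3,3) = 2.
Column 4 already has 2, leaving (3,4) = 1.
Column 6 now contains 4; hence (4,6) = 1.
Column 5 now contains 2, leaving (5,5) = 6.
Column 6 now contains 1, so (5,6) = 2.
The 3 cells of cage a must have product 30, so (6,5) = 5.
2 is placed in row 1, so (1,2) = 5.
The 3 cells of cage d must have product 30, leaving (2,1) = 2.
Cage b has product 24, leaving (2,5) = 1.
Column 6 now contains 1, so (2,6) = 6.
Cage e has sum 12, so (4,2) = 2.
Cage g needs product 20; hence (4,4) = 5.
5 is placed in column 5, leaving (4,5) = 4.
Row 5 now contains 2, which forces (5,1) = 5.
The 4 cells of cage e must have sum 12, which forces (5,2) = 1.
Cage f needs two cells with quotient 2, leaving (5,4) = 3.
Row 6 now contains 5, leaving (6,2) = 4.
Cage o has sum 13, leaving (6,3) = 6.
Cage a needs product 30, which forces (6,6) = 3.
Cage l's pair has sum 9; hence (2,3) = 5.
Column 4 already has 5; hence (2,4) = 4.
Row 4 now contains 4, leaving (4,3) = 3.
Row 5 already has 3, which forces (5,3) = 4.
The full grid is 3 5 1 6 2 4 / 2 3 5 4 1 6 / 4 6 2 1 3 5 / 6 2 3 5 4 1 / 5 1 4 3 6 2 / 1 4 6 2 5 3.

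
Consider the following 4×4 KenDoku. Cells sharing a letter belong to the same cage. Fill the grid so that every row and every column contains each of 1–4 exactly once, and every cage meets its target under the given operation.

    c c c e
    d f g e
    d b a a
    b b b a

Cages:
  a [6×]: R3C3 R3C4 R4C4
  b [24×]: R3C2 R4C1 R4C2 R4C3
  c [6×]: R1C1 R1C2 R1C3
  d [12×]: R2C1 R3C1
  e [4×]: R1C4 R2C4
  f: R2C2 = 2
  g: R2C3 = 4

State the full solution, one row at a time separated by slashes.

F is a freebie, so R2C2 = 2.
Cage g is given; hence R2C3 = 4.
Row 2 already has 4; hence R2C4 = 1.
Column 4 already has 1, which forces R1C4 = 4.
Row 2 already has 4, leaving R2C1 = 3.
Cage d's pair has product 12; hence R3C1 = 4.
The 3 cells of cage a must have product 6, so R3C3 = 1.
Row 3 already has 1, so R3C2 = 3.
3 is placed in row 3, which forces R3C4 = 2.
Cage b has product 24, which forces R4C1 = 1.
Cage b needs product 24, leaving R4C2 = 4.
Cage b has product 24, which forces R4C3 = 2.
Column 4 now contains 2, leaving R4C4 = 3.
Column 1 now contains 1, so R1C1 = 2.
3 is placed in column 2; hence R1C2 = 1.
Column 3 already has 2; hence R1C3 = 3.

2 1 3 4 / 3 2 4 1 / 4 3 1 2 / 1 4 2 3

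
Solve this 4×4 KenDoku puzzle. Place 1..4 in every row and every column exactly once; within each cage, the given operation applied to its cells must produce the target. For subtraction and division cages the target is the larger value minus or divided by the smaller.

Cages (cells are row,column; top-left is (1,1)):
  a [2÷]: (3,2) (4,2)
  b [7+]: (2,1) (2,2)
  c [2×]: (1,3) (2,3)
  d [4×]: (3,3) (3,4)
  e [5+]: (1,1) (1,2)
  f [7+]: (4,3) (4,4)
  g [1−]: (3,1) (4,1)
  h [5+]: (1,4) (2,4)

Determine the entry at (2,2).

The only place for 3 in row 3 is (3,1).
Column 1 now contains 3; hence (2,1) = 4.
Cage b needs two cells with sum 7, leaving (2,2) = 3.
Column 1 now contains 4, leaving (4,1) = 2.
2 is placed in column 1, so (1,1) = 1.
Cage e needs two cells with sum 5, which forces (1,2) = 4.
1 is placed in row 1, leaving (1,3) = 2.
Row 1 now contains 4, which forces (1,4) = 3.
2 is placed in column 3, so (2,3) = 1.
Row 2 already has 1, leaving (2,4) = 2.
Cage a's pair has quotient 2, leaving (3,2) = 2.
Column 3 now contains 1, so (3,3) = 4.
4 is placed in row 3, leaving (3,4) = 1.
4 is placed in column 2, so (4,2) = 1.
Column 3 now contains 4, which forces (4,3) = 3.
3 is placed in column 4; hence (4,4) = 4.
Filled in: 1 4 2 3 / 4 3 1 2 / 3 2 4 1 / 2 1 3 4.

3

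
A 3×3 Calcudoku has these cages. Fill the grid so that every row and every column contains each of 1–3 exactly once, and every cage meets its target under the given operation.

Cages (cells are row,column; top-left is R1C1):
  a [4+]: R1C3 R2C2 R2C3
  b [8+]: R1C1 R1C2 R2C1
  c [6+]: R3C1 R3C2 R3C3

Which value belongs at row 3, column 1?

Cage b has sum 8, leaving R1C1 = 2.
Cage b needs sum 8, which forces R1C2 = 3.
Cage a needs sum 4, so R1C3 = 1.
Cage b has sum 8, which forces R2C1 = 3.
Cage a has sum 4, leaving R2C2 = 1.
Cage a has sum 4, leaving R2C3 = 2.
Column 1 now contains 3, which forces R3C1 = 1.
Column 2 already has 1, leaving R3C2 = 2.
Column 3 now contains 2, which forces R3C3 = 3.
Completed grid: 2 3 1 / 3 1 2 / 1 2 3.

1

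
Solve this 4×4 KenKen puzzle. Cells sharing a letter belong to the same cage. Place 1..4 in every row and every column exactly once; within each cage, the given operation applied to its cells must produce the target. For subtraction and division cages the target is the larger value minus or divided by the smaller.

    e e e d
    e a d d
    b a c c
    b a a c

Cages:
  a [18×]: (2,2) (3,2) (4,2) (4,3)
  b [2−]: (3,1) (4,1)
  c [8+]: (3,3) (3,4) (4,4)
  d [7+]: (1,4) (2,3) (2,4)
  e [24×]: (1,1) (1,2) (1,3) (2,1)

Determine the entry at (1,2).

4

The 4 cells of cage a must have product 18; hence (4,3) = 3.
The only place for 4 in column 2 is (1,2).
Row 1 needs a 3, and only (1,1) is open for it.
The only place for 1 in column 1 is (2,1).
The 4 cells of cage e must have product 24, leaving (1,3) = 2.
Row 1 now contains 2; hence (1,4) = 1.
Column 3 already has 2; hence (2,3) = 4.
Column 3 now contains 4, which forces (3,3) = 1.
Cage d needs sum 7, so (2,4) = 2.
The 3 cells of cage c must have sum 8, which forces (3,4) = 3.
Cage a has product 18, leaving (4,2) = 1.
Cage c has sum 8; hence (4,4) = 4.
Row 2 now contains 2, so (2,2) = 3.
Cage b's pair has difference 2, so (3,1) = 4.
Row 3 now contains 3, which forces (3,2) = 2.
4 is placed in row 4, so (4,1) = 2.
The full grid is 3 4 2 1 / 1 3 4 2 / 4 2 1 3 / 2 1 3 4.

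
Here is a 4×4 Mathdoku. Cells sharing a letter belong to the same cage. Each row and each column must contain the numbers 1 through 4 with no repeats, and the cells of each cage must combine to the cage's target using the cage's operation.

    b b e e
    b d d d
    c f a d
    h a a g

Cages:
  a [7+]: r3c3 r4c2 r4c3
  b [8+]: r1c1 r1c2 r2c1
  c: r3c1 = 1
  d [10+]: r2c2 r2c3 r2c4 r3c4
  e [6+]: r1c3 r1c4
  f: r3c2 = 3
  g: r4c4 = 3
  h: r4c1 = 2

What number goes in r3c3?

C is a freebie; hence r3c1 = 1.
F is a freebie, which forces r3c2 = 3.
Cage h is a single given cell, which forces r4c1 = 2.
Cage g is a single given cell, which forces r4c4 = 3.
Cage b needs sum 8; hence r1c2 = 1.
Cage d has sum 10, so r2c3 = 3.
Cage a needs sum 7, leaving r3c3 = 2.
Row 3 now contains 2; hence r3c4 = 4.
Column 2 already has 1; hence r4c2 = 4.
4 is placed in row 4; hence r4c3 = 1.
Cage b has sum 8, so r1c1 = 3.
Column 3 already has 2; hence r1c3 = 4.
Column 4 now contains 4, which forces r1c4 = 2.
Row 2 now contains 3, leaving r2c1 = 4.
Column 2 already has 4, leaving r2c2 = 2.
The 4 cells of cage d must have sum 10; hence r2c4 = 1.
Completed grid: 3 1 4 2 / 4 2 3 1 / 1 3 2 4 / 2 4 1 3.

2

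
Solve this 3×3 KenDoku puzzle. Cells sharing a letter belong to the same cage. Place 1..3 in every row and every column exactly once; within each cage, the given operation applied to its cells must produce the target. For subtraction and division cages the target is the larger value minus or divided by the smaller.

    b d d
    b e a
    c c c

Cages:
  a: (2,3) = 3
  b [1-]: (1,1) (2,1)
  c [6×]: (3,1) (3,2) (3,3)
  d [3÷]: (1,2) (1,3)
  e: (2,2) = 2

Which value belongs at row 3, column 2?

Cage e is a single given cell, which forces (2,2) = 2.
Cage a is a single given cell, leaving (2,3) = 3.
The two cells of cage b must have difference 1; hence (1,1) = 2.
Cage d's pair has quotient 3, leaving (1,2) = 3.
3 is placed in column 3; hence (1,3) = 1.
3 is placed in row 2; hence (2,1) = 1.
Column 1 now contains 1, which forces (3,1) = 3.
Column 2 now contains 3, so (3,2) = 1.
1 is placed in column 3, which forces (3,3) = 2.
Filled in: 2 3 1 / 1 2 3 / 3 1 2.

1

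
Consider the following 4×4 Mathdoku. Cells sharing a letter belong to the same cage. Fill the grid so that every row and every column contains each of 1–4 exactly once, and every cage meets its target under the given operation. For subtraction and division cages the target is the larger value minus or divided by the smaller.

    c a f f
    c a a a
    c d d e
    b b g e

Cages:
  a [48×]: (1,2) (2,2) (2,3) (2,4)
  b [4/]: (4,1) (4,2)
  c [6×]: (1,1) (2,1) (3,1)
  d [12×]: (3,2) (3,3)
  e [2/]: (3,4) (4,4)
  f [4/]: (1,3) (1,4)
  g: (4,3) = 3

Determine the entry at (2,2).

4

Cage g is a single given cell, leaving (4,3) = 3.
Cage d's pair has product 12, leaving (3,2) = 3.
3 is placed in column 3; hence (3,3) = 4.
The 4 cells of cage a must have product 48, so (1,2) = 2.
4 is placed in column 3, leaving (1,3) = 1.
The two cells of cage f must have quotient 4; hence (1,4) = 4.
The 4 cells of cage a must have product 48; hence (2,2) = 4.
Cage a has product 48, leaving (2,3) = 2.
The 4 cells of cage a must have product 48, so (2,4) = 3.
4 is placed in column 2; hence (4,2) = 1.
Row 4 now contains 1, which forces (4,4) = 2.
1 is placed in row 1, which forces (1,1) = 3.
Row 2 already has 3; hence (2,1) = 1.
Cage c has product 6, leaving (3,1) = 2.
Column 4 already has 2; hence (3,4) = 1.
Row 4 now contains 1, leaving (4,1) = 4.
Completed grid: 3 2 1 4 / 1 4 2 3 / 2 3 4 1 / 4 1 3 2.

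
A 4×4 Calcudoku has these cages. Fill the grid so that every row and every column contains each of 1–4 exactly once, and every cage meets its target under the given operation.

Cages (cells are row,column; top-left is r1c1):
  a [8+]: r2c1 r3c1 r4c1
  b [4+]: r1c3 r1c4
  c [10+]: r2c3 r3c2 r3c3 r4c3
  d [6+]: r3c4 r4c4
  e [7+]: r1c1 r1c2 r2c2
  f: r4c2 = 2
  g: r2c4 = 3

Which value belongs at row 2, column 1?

4

G is a freebie, leaving r2c4 = 3.
Cage f is a single given cell; hence r4c2 = 2.
Row 4 already has 2, which forces r4c4 = 4.
The 3 cells of cage e must have sum 7; hence r1c1 = 2.
Cage b needs two cells with sum 4, leaving r1c3 = 3.
Column 4 now contains 3, which forces r1c4 = 1.
4 is placed in column 4, leaving r3c4 = 2.
3 is placed in column 3; hence r4c3 = 1.
Row 1 already has 1; hence r1c2 = 4.
Cage e needs sum 7, which forces r2c2 = 1.
Cage c has sum 10, so r2c3 = 2.
Cage c has sum 10; hence r3c2 = 3.
Column 3 now contains 1, which forces r3c3 = 4.
Row 4 already has 1; hence r4c1 = 3.
1 is placed in row 2, leaving r2c1 = 4.
4 is placed in row 3, which forces r3c1 = 1.
The full grid is 2 4 3 1 / 4 1 2 3 / 1 3 4 2 / 3 2 1 4.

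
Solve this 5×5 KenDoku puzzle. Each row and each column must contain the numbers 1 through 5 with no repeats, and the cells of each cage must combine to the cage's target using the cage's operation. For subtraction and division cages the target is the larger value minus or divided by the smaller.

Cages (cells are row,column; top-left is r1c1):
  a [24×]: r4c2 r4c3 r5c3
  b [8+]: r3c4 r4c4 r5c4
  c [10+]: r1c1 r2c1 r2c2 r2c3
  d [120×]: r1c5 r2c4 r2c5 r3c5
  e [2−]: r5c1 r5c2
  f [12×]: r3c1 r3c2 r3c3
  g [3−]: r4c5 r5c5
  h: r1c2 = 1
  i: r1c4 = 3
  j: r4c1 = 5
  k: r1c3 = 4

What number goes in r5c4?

1

H is a freebie, which forces r1c2 = 1.
Cage k is given, which forces r1c3 = 4.
Cage i is given, so r1c4 = 3.
Cage j is given; hence r4c1 = 5.
3 is placed in row 1; hence r1c1 = 2.
Row 1 already has 2, leaving r1c5 = 5.
Cage a has product 24, so r4c2 = 4.
Cage f needs product 12, so r3c1 = 4.
Column 2 now contains 4, so r3c2 = 3.
The 3 cells of cage f must have product 12, so r3c3 = 1.
Row 3 already has 3, which forces r3c5 = 2.
Cage g's pair has difference 3, leaving r4c5 = 1.
The two cells of cage g must have difference 3, leaving r5c5 = 4.
Column 1 now contains 4, so r2c1 = 1.
Cage d needs product 120, so r2c4 = 4.
Column 5 now contains 4, leaving r2c5 = 3.
2 is placed in row 3, leaving r3c4 = 5.
Row 4 now contains 1; hence r4c4 = 2.
Cage e needs two cells with difference 2, which forces r5c1 = 3.
The two cells of cage e must have difference 2, so r5c2 = 5.
3 is placed in row 5, which forces r5c3 = 2.
Cage b needs sum 8, leaving r5c4 = 1.
Column 2 now contains 5, which forces r2c2 = 2.
Column 3 now contains 2; hence r2c3 = 5.
Row 4 now contains 2, which forces r4c3 = 3.
Completed grid: 2 1 4 3 5 / 1 2 5 4 3 / 4 3 1 5 2 / 5 4 3 2 1 / 3 5 2 1 4.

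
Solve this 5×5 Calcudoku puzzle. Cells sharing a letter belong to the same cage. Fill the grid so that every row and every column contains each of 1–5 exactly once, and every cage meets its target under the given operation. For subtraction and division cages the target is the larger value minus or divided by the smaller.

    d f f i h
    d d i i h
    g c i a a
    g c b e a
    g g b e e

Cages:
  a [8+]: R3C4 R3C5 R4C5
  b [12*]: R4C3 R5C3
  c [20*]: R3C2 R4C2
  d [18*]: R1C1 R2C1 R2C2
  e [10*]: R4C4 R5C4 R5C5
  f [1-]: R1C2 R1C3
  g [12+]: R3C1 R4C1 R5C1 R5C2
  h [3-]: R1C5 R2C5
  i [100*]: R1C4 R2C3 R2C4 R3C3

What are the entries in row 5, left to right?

4 2 3 1 5

The 3 cells of cage d must have product 18, so R1C1 = 3.
Cage d needs product 18; hence R2C1 = 2.
The 3 cells of cage d must have product 18; hence R2C2 = 3.
Cage g has sum 12; hence R5C2 = 2.
Cage e needs product 10, so R4C4 = 2.
The only place for 2 in row 3 is R3C5.
In row 1, 2 can only go at R1C3, so R1C3 = 2.
Cage f's pair has difference 1; hence R1C2 = 1.
1 is placed in row 1, which forces R1C5 = 4.
Column 5 already has 4; hence R2C5 = 1.
1 is placed in column 5; hence R5C5 = 5.
Row 1 already has 4, leaving R1C4 = 5.
The 4 cells of cage i must have product 100, so R2C3 = 5.
Cage i needs product 100, so R2C4 = 4.
Cage i has product 100; hence R3C3 = 1.
The 3 cells of cage a must have sum 8, which forces R3C4 = 3.
Column 5 already has 5, which forces R4C5 = 3.
Row 5 now contains 5, which forces R5C4 = 1.
The 4 cells of cage g must have sum 12; hence R3C1 = 5.
Row 3 now contains 5, so R3C2 = 4.
Cage g has sum 12; hence R4C1 = 1.
Column 2 already has 4, leaving R4C2 = 5.
Row 4 already has 3, which forces R4C3 = 4.
1 is placed in row 5, which forces R5C1 = 4.
The two cells of cage b must have product 12, leaving R5C3 = 3.
Completed grid: 3 1 2 5 4 / 2 3 5 4 1 / 5 4 1 3 2 / 1 5 4 2 3 / 4 2 3 1 5.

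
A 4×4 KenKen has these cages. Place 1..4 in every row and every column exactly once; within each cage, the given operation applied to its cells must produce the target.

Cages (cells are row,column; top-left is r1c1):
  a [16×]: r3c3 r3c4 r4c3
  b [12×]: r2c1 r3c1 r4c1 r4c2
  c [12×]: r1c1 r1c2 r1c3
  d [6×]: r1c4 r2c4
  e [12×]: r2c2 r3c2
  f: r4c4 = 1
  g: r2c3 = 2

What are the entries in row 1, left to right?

4 1 3 2

G is a freebie, leaving r2c3 = 2.
Row 2 already has 2, so r2c4 = 3.
Column 3 already has 2, so r4c3 = 4.
F is a freebie, leaving r4c4 = 1.
3 is placed in column 4; hence r1c4 = 2.
Cage b has product 12, which forces r2c1 = 1.
3 is placed in row 2; hence r2c2 = 4.
Cage b has product 12, so r3c1 = 2.
Cage e needs two cells with product 12, leaving r3c2 = 3.
4 is placed in column 3, so r3c3 = 1.
Cage a needs product 16, leaving r3c4 = 4.
1 is placed in row 4, leaving r4c1 = 3.
1 is placed in row 4, which forces r4c2 = 2.
3 is placed in column 1, leaving r1c1 = 4.
Column 2 now contains 3; hence r1c2 = 1.
Column 3 already has 1, leaving r1c3 = 3.
Completed grid: 4 1 3 2 / 1 4 2 3 / 2 3 1 4 / 3 2 4 1.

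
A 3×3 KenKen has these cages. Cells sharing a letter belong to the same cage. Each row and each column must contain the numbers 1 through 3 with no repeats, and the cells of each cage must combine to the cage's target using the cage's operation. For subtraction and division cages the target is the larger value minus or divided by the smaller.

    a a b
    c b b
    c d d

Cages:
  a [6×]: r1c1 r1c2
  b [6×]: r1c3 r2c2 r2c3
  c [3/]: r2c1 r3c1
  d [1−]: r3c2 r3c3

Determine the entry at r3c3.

The only place for 1 in row 1 is r1c3.
Row 2 needs a 1, and only r2c1 is open for it.
Column 1 already has 1, leaving r3c1 = 3.
Row 3 now contains 3, so r3c3 = 2.
Column 1 now contains 3, leaving r1c1 = 2.
The two cells of cage a must have product 6, so r1c2 = 3.
Cage b has product 6; hence r2c2 = 2.
Column 3 already has 2, leaving r2c3 = 3.
Row 3 now contains 2; hence r3c2 = 1.
Completed grid: 2 3 1 / 1 2 3 / 3 1 2.

2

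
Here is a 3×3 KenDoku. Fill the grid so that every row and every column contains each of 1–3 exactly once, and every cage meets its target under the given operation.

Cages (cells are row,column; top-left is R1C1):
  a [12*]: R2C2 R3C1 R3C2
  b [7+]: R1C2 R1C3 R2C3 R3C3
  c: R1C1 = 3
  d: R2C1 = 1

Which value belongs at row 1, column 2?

Cage c is given, so R1C1 = 3.
The 4 cells of cage b must have sum 7; hence R1C2 = 1.
Row 1 now contains 3, leaving R1C3 = 2.
Cage d is a single given cell, leaving R2C1 = 1.
The 3 cells of cage a must have product 12, leaving R2C2 = 2.
Row 2 now contains 1, so R2C3 = 3.
Cage a needs product 12, so R3C1 = 2.
The 3 cells of cage a must have product 12, leaving R3C2 = 3.
Column 3 already has 3, which forces R3C3 = 1.
Completed grid: 3 1 2 / 1 2 3 / 2 3 1.

1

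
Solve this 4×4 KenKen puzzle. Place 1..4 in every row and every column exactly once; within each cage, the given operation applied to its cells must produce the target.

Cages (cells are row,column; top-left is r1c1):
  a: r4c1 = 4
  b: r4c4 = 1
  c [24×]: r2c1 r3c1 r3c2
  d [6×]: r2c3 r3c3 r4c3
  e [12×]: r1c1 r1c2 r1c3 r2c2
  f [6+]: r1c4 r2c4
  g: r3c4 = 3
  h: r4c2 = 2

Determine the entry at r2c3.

G is a freebie, so r3c4 = 3.
A is a freebie, so r4c1 = 4.
H is a freebie, leaving r4c2 = 2.
Cage b is a single given cell, leaving r4c4 = 1.
Cage c has product 24, leaving r2c1 = 3.
2 is placed in column 2, so r2c2 = 1.
1 is placed in row 2, which forces r2c3 = 2.
2 is placed in row 2, so r2c4 = 4.
Column 1 already has 4, leaving r3c1 = 2.
2 is placed in column 2, so r3c2 = 4.
Column 3 now contains 2, so r3c3 = 1.
1 is placed in row 4, leaving r4c3 = 3.
Column 1 already has 3, leaving r1c1 = 1.
Column 2 already has 4, leaving r1c2 = 3.
Column 3 now contains 3, so r1c3 = 4.
4 is placed in column 4, which forces r1c4 = 2.
The full grid is 1 3 4 2 / 3 1 2 4 / 2 4 1 3 / 4 2 3 1.

2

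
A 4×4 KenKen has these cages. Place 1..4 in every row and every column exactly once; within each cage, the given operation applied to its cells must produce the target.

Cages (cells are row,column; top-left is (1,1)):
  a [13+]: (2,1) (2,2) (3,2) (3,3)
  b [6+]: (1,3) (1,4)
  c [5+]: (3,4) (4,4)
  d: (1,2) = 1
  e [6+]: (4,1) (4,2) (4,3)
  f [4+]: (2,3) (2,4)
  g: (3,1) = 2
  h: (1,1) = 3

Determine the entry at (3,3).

H is a freebie, so (1,1) = 3.
D is a freebie, leaving (1,2) = 1.
G is a freebie, so (3,1) = 2.
2 is placed in column 1; hence (4,1) = 1.
2 is placed in column 1, so (2,1) = 4.
Cage a has sum 13, which forces (2,2) = 2.
Column 2 already has 2, so (4,2) = 3.
Row 4 already has 3, leaving (4,3) = 2.
Row 4 already has 2; hence (4,4) = 4.
Column 3 already has 2, leaving (1,3) = 4.
Column 4 now contains 4, leaving (1,4) = 2.
3 is placed in column 2, so (3,2) = 4.
Cage a needs sum 13, which forces (3,3) = 3.
Cage c needs two cells with sum 5, so (3,4) = 1.
Column 3 now contains 3; hence (2,3) = 1.
1 is placed in column 4, leaving (2,4) = 3.
Completed grid: 3 1 4 2 / 4 2 1 3 / 2 4 3 1 / 1 3 2 4.

3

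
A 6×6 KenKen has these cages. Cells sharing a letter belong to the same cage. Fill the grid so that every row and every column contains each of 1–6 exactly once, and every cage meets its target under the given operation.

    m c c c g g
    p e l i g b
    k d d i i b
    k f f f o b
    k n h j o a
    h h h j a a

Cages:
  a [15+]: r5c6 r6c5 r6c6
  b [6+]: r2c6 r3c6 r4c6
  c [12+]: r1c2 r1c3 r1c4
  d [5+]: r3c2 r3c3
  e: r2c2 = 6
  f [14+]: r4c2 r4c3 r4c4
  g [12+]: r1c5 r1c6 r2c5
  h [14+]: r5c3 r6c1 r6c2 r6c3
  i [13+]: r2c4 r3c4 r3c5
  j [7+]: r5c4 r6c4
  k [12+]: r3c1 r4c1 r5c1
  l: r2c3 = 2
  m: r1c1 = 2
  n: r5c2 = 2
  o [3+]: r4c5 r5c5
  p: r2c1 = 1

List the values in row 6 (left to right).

6 1 3 2 4 5

Cage m is a single given cell; hence r1c1 = 2.
Cage p is a single given cell, which forces r2c1 = 1.
Cage e is a single given cell, leaving r2c2 = 6.
Cage l is a single given cell, which forces r2c3 = 2.
Row 2 now contains 2, leaving r2c6 = 3.
N is a freebie, so r5c2 = 2.
2 is placed in row 5, which forces r5c5 = 1.
1 is placed in column 5, which forces r4c5 = 2.
Row 4 now contains 2, which forces r4c6 = 1.
Cage g needs sum 12; hence r1c5 = 3.
Column 6 already has 1, which forces r3c6 = 2.
Row 1 needs a 4, and only r1c6 is open for it.
Cage g has sum 12, which forces r2c5 = 5.
The 3 cells of cage a must have sum 15; hence r6c5 = 4.
Row 2 already has 5; hence r2c4 = 4.
Cage i needs sum 13, leaving r3c4 = 3.
4 is placed in column 5, leaving r3c5 = 6.
The only place for 5 in row 3 is r3c1.
Row 4 needs a 4, and only r4c1 is open for it.
Column 1 now contains 4, leaving r5c1 = 3.
3 is placed in column 1, leaving r6c1 = 6.
6 is placed in row 6; hence r6c6 = 5.
Cage h needs sum 14; hence r5c3 = 4.
5 is placed in column 6, leaving r5c6 = 6.
Cage d needs two cells with sum 5; hence r3c2 = 4.
Column 3 now contains 4, so r3c3 = 1.
6 is placed in row 5, leaving r5c4 = 5.
Column 3 already has 1, so r6c3 = 3.
Cage j's pair has sum 7; hence r6c4 = 2.
Cage f has sum 14, which forces r4c2 = 3.
Cage f needs sum 14, which forces r4c3 = 5.
Column 4 already has 5; hence r4c4 = 6.
3 is placed in row 6, so r6c2 = 1.
1 is placed in column 2; hence r1c2 = 5.
Column 3 already has 5; hence r1c3 = 6.
6 is placed in column 4, which forces r1c4 = 1.
Filled in: 2 5 6 1 3 4 / 1 6 2 4 5 3 / 5 4 1 3 6 2 / 4 3 5 6 2 1 / 3 2 4 5 1 6 / 6 1 3 2 4 5.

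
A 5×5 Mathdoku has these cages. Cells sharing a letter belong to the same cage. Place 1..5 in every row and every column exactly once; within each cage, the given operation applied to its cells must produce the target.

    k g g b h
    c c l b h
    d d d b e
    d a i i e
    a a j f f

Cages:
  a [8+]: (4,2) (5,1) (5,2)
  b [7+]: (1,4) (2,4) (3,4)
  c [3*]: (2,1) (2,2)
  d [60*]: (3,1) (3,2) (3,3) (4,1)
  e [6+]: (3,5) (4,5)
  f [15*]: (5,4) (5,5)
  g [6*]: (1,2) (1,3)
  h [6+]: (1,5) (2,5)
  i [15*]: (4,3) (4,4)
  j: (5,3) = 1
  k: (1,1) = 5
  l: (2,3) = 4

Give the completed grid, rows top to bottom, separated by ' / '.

K is a freebie, which forces (1,1) = 5.
Cage l is given, leaving (2,3) = 4.
J is a freebie, so (5,3) = 1.
Row 2 needs a 5, and only (2,5) is open for it.
The two cells of cage h must have sum 6, so (1,5) = 1.
The two cells of cage f must have product 15, so (5,4) = 5.
5 is placed in column 5, leaving (5,5) = 3.
Cage a needs sum 8; hence (4,2) = 2.
Cage i's pair has product 15, leaving (4,3) = 5.
5 is placed in column 4, so (4,4) = 3.
2 is placed in row 4; hence (4,5) = 4.
Cage a has sum 8, which forces (5,1) = 2.
Cage a needs sum 8, leaving (5,2) = 4.
Column 2 now contains 2, which forces (1,2) = 3.
Cage g's pair has product 6, so (1,3) = 2.
2 is placed in row 1, leaving (1,4) = 4.
Column 2 now contains 3; hence (2,2) = 1.
1 is placed in row 2, leaving (2,4) = 2.
Cage d has product 60, leaving (3,1) = 4.
Cage d needs product 60, leaving (3,2) = 5.
Cage d has product 60, leaving (3,3) = 3.
Column 4 now contains 2, leaving (3,4) = 1.
4 is placed in column 5, so (3,5) = 2.
4 is placed in row 4, so (4,1) = 1.
1 is placed in row 2, which forces (2,1) = 3.

5 3 2 4 1 / 3 1 4 2 5 / 4 5 3 1 2 / 1 2 5 3 4 / 2 4 1 5 3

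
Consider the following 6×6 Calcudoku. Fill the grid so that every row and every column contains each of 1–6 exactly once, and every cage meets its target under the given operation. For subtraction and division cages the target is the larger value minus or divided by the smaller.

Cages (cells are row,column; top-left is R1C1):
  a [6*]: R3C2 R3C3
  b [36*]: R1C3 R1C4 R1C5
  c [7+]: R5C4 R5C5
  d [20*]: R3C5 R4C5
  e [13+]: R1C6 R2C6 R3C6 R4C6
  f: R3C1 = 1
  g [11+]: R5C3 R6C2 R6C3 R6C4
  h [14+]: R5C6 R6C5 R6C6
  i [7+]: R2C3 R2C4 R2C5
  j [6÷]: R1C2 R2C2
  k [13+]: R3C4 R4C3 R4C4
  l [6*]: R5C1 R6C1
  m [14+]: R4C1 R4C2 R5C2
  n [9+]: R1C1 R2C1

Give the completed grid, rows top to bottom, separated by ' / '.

4 1 6 3 2 5 / 5 6 4 2 1 3 / 1 2 3 6 5 4 / 6 3 2 5 4 1 / 2 5 1 4 3 6 / 3 4 5 1 6 2

Cage f is given, leaving R3C1 = 1.
The only place for 3 in row 2 is R2C6.
Row 2 needs a 5, and only R2C1 is open for it.
Column 1 already has 5, which forces R1C1 = 4.
Column 1 already has 5, so R4C1 = 6.
Row 1 needs a 5, and only R1C6 is open for it.
5 is placed in column 6, which forces R3C6 = 4.
The 4 cells of cage e must have sum 13, so R4C6 = 1.
5 is placed in column 6; hence R5C6 = 6.
Cage h needs sum 14, which forces R6C5 = 6.
Cage h needs sum 14, so R6C6 = 2.
4 is placed in row 3, leaving R3C5 = 5.
Cage d's pair has product 20, so R4C5 = 4.
Cage l needs two cells with product 6, leaving R5C1 = 2.
Row 5 now contains 2, leaving R5C5 = 3.
2 is placed in row 6; hence R6C1 = 3.
3 is placed in column 5; hence R1C5 = 2.
Column 5 already has 2; hence R2C5 = 1.
Row 3 already has 5; hence R3C4 = 6.
Cage m needs sum 14; hence R4C2 = 3.
Row 5 now contains 3, so R5C2 = 5.
Row 5 now contains 3, leaving R5C3 = 1.
Cage c's pair has sum 7, so R5C4 = 4.
Column 2 now contains 5; hence R6C2 = 4.
Row 6 now contains 4, which forces R6C3 = 5.
Cage g needs sum 11, which forces R6C4 = 1.
Cage j needs two cells with quotient 6; hence R1C2 = 1.
Cage b has product 36; hence R1C3 = 6.
Column 4 now contains 6, which forces R1C4 = 3.
Row 2 now contains 1, which forces R2C2 = 6.
Cage i has sum 7; hence R2C3 = 4.
Column 4 already has 4, which forces R2C4 = 2.
Column 2 already has 3, leaving R3C2 = 2.
Cage a needs two cells with product 6, so R3C3 = 3.
5 is placed in column 3; hence R4C3 = 2.
Cage k has sum 13; hence R4C4 = 5.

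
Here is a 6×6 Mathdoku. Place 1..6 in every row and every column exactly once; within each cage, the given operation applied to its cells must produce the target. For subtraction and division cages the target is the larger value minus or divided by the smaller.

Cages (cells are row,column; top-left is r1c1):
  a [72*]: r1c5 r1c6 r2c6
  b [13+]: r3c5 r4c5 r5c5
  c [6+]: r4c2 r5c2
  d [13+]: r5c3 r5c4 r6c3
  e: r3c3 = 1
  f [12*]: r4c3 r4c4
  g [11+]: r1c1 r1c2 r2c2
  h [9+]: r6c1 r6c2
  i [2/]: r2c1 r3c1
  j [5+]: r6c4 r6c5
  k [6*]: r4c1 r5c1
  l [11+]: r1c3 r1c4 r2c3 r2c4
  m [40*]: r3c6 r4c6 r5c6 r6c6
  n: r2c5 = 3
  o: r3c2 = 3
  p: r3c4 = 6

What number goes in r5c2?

Cage n is given; hence r2c5 = 3.
Cage o is given; hence r3c2 = 3.
E is a freebie, leaving r3c3 = 1.
Cage p is given, leaving r3c4 = 6.
In column 5, 1 can only go at r6c5, so r6c5 = 1.
The two cells of cage j must have sum 5, leaving r6c4 = 4.
Cage h needs two cells with sum 9; hence r6c1 = 3.
The two cells of cage h must have sum 9, which forces r6c2 = 6.
Row 4 needs a 3, and only r4c4 is open for it.
Cage f needs two cells with product 12, so r4c3 = 4.
The only place for 3 in row 5 is r5c3.
The 3 cells of cage d must have sum 13, leaving r5c4 = 5.
The 3 cells of cage d must have sum 13, which forces r6c3 = 5.
Row 6 now contains 5; hence r6c6 = 2.
Column 6 already has 2, which forces r1c6 = 3.
The only place for 5 in row 2 is r2c2.
Column 2 now contains 5, which forces r4c2 = 2.
The two cells of cage c must have sum 6, which forces r5c2 = 4.
4 is placed in row 5, so r5c6 = 1.
Cage g has sum 11, which forces r1c1 = 5.
4 is placed in column 2, which forces r1c2 = 1.
1 is placed in row 1, so r1c4 = 2.
Column 4 already has 2; hence r2c4 = 1.
The 4 cells of cage m must have product 40, which forces r3c6 = 4.
The two cells of cage k must have product 6, so r4c1 = 1.
1 is placed in column 6; hence r4c6 = 5.
Row 5 already has 1, which forces r5c1 = 6.
Row 5 already has 6; hence r5c5 = 2.
Row 1 already has 2, so r1c3 = 6.
The 3 cells of cage a must have product 72; hence r1c5 = 4.
The two cells of cage i must have quotient 2, so r2c1 = 4.
The 4 cells of cage l must have sum 11, which forces r2c3 = 2.
4 is placed in column 6, which forces r2c6 = 6.
4 is placed in row 3; hence r3c1 = 2.
Column 5 already has 2, which forces r3c5 = 5.
5 is placed in row 4; hence r4c5 = 6.
The full grid is 5 1 6 2 4 3 / 4 5 2 1 3 6 / 2 3 1 6 5 4 / 1 2 4 3 6 5 / 6 4 3 5 2 1 / 3 6 5 4 1 2.

4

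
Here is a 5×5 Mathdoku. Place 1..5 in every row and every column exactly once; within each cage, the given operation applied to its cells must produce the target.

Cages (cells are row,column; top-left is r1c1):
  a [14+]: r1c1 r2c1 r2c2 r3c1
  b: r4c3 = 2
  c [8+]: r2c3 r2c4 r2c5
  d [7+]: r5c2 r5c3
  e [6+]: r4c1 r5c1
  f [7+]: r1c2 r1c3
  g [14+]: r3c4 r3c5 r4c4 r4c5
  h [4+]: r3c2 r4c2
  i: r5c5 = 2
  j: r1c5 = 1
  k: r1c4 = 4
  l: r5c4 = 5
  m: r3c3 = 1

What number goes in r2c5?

Cage k is given; hence r1c4 = 4.
Cage j is given, leaving r1c5 = 1.
Cage m is given; hence r3c3 = 1.
Cage b is given; hence r4c3 = 2.
Cage l is a single given cell, which forces r5c4 = 5.
Cage i is given, which forces r5c5 = 2.
The two cells of cage f must have sum 7; hence r1c2 = 2.
Cage f needs two cells with sum 7, so r1c3 = 5.
Cage c needs sum 8, leaving r2c4 = 1.
Row 3 already has 1, which forces r3c2 = 3.
Cage g needs sum 14; hence r3c4 = 2.
Cage e's pair has sum 6, which forces r4c1 = 5.
The two cells of cage h must have sum 4, which forces r4c2 = 1.
Cage g needs sum 14, leaving r4c4 = 3.
Row 4 already has 5, which forces r4c5 = 4.
Cage e's pair has sum 6, so r5c1 = 1.
Column 2 already has 3, leaving r5c2 = 4.
Row 5 already has 4, so r5c3 = 3.
Row 1 already has 5, leaving r1c1 = 3.
Cage a has sum 14; hence r2c1 = 2.
4 is placed in column 2, leaving r2c2 = 5.
3 is placed in column 3, leaving r2c3 = 4.
Column 5 already has 4, leaving r2c5 = 3.
Column 1 now contains 5; hence r3c1 = 4.
Column 5 already has 4; hence r3c5 = 5.
Filled in: 3 2 5 4 1 / 2 5 4 1 3 / 4 3 1 2 5 / 5 1 2 3 4 / 1 4 3 5 2.

3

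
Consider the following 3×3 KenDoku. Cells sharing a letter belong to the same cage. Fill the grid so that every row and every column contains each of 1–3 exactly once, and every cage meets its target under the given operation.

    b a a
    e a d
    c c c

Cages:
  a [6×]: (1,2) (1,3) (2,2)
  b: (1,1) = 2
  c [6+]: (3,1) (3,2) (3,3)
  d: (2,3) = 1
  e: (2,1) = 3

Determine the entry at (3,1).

1

Cage b is a single given cell, which forces (1,1) = 2.
Cage e is a single given cell, which forces (2,1) = 3.
Cage d is a single given cell, which forces (2,3) = 1.
Column 1 already has 3; hence (3,1) = 1.
Cage a needs product 6, which forces (1,2) = 1.
Column 3 already has 1; hence (1,3) = 3.
Row 2 now contains 1, which forces (2,2) = 2.
Column 2 now contains 2; hence (3,2) = 3.
3 is placed in column 3, which forces (3,3) = 2.
Filled in: 2 1 3 / 3 2 1 / 1 3 2.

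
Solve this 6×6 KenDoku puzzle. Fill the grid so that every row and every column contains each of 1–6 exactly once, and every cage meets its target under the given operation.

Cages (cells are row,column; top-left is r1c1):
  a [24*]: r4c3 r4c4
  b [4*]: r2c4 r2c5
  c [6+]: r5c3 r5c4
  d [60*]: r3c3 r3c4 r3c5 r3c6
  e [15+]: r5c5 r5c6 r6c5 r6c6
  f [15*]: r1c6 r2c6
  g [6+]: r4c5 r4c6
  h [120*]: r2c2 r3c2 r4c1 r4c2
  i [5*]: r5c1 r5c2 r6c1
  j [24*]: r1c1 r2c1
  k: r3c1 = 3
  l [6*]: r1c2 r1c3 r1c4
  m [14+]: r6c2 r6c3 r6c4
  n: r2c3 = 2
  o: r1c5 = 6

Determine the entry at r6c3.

Cage o is given, so r1c5 = 6.
N is a freebie; hence r2c3 = 2.
Cage k is given, so r3c1 = 3.
Cage i needs product 5, which forces r5c1 = 5.
Cage i has product 5; hence r5c2 = 1.
Row 5 now contains 1, which forces r5c3 = 4.
Row 5 already has 4, leaving r5c4 = 2.
2 is placed in row 5, so r5c5 = 3.
Row 5 already has 3, so r5c6 = 6.
Cage i has product 5; hence r6c1 = 1.
Row 1 now contains 6, which forces r1c1 = 4.
Cage l has product 6, leaving r1c2 = 2.
Cage j needs two cells with product 24, leaving r2c1 = 6.
Column 1 already has 4, leaving r4c1 = 2.
Column 3 now contains 4, so r4c3 = 6.
The two cells of cage a must have product 24; hence r4c4 = 4.
Column 4 already has 4; hence r2c4 = 1.
The two cells of cage b must have product 4, so r2c5 = 4.
Cage d has product 60; hence r3c4 = 6.
Column 5 already has 4; hence r6c5 = 2.
2 is placed in row 6; hence r6c6 = 4.
Cage l has product 6, which forces r1c3 = 1.
Column 4 now contains 1; hence r1c4 = 3.
Row 1 now contains 3, so r1c6 = 5.
Column 6 now contains 5, so r2c6 = 3.
The 4 cells of cage h must have product 120, which forces r3c2 = 4.
Column 3 already has 1, leaving r3c3 = 5.
5 is placed in row 3; hence r3c5 = 1.
The 4 cells of cage d must have product 60, so r3c6 = 2.
1 is placed in column 5, which forces r4c5 = 5.
Column 6 now contains 5, leaving r4c6 = 1.
Cage m has sum 14; hence r6c2 = 6.
Column 3 now contains 5; hence r6c3 = 3.
3 is placed in column 4, so r6c4 = 5.
Row 2 already has 3; hence r2c2 = 5.
Row 4 now contains 5, so r4c2 = 3.
The full grid is 4 2 1 3 6 5 / 6 5 2 1 4 3 / 3 4 5 6 1 2 / 2 3 6 4 5 1 / 5 1 4 2 3 6 / 1 6 3 5 2 4.

3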